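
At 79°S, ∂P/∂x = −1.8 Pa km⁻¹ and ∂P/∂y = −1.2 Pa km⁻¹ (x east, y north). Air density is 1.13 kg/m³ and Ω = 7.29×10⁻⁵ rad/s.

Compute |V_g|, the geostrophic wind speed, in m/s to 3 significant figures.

Coriolis parameter at 79°S:
f = 2Ω sin φ = 2 × 7.29×10⁻⁵ × sin 79° = 1.43×10⁻⁴ s⁻¹
In the Southern Hemisphere f is negative: f = −1.43×10⁻⁴ s⁻¹.
Component geostrophic relations (x east, y north):
u_g = −(1/(fρ)) ∂P/∂y,  v_g = (1/(fρ)) ∂P/∂x
u_g = −(−1.2×10⁻³)/(−1.43×10⁻⁴ × 1.13) = −7.42 m/s;  v_g = (−1.8×10⁻³)/(−1.43×10⁻⁴ × 1.13) = 11.1 m/s
|V_g| = √(u_g² + v_g²) = 13.4 m/s

13.4 m/s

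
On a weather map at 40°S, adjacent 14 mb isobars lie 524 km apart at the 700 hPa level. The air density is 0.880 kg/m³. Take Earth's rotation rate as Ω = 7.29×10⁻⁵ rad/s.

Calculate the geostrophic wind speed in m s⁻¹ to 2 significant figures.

Coriolis parameter at 40°S:
f = 2Ω sin φ = 2 × 7.29×10⁻⁵ × sin 40° = 9.37×10⁻⁵ s⁻¹
Pressure gradient: |∂P/∂n| = 1400 Pa / 524000 m = 2.67×10⁻³ Pa/m
Geostrophic balance (pressure-gradient force = Coriolis force):
V_g = (1/(fρ)) |∂P/∂n| = 2.67×10⁻³ / (9.37×10⁻⁵ × 0.880) = 32.4 m/s

32 m s⁻¹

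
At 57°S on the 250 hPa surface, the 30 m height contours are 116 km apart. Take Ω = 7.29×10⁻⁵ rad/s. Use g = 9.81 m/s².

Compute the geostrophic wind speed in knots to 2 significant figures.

40 knots

Coriolis parameter at 57°S:
f = 2Ω sin φ = 2 × 7.29×10⁻⁵ × sin 57° = 1.22×10⁻⁴ s⁻¹
Height gradient: |∂Z/∂n| = 30 m / 116000 m = 2.59×10⁻⁴
On a pressure surface, geostrophic balance gives V_g = (g/f)|∂Z/∂n|:
V_g = 9.81 × 2.59×10⁻⁴ / 1.22×10⁻⁴ = 20.7 m/s
Converting: 20.7 m/s × 1.944 = 40 knots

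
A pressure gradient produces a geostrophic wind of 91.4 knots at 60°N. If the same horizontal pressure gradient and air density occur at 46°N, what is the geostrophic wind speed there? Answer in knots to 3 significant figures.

With the same pressure gradient and density, V_g ∝ 1/f ∝ 1/sin φ.
V₂ = V₁ · sin φ₁ / sin φ₂ = 91.4 × sin 60° / sin 46°
V₂ = 91.4 × 0.8660/0.7193 = 110 knots

110 knots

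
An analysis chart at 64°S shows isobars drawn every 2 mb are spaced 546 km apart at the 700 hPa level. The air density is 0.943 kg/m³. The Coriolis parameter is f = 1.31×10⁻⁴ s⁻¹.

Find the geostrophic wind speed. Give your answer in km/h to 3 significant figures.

10.7 km/h

Pressure gradient: |∂P/∂n| = 200 Pa / 546000 m = 3.66×10⁻⁴ Pa/m
Geostrophic balance (pressure-gradient force = Coriolis force):
V_g = (1/(fρ)) |∂P/∂n| = 3.66×10⁻⁴ / (1.31×10⁻⁴ × 0.943) = 2.97 m/s
Converting: 2.97 m/s × 3.6 = 10.7 km/h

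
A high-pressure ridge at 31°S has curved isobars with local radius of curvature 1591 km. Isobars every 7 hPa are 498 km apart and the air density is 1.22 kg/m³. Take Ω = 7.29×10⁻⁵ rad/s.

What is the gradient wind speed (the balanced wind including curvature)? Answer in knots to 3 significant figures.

Coriolis parameter at 31°S:
f = 2Ω sin φ = 2 × 7.29×10⁻⁵ × sin 31° = 7.51×10⁻⁵ s⁻¹
Pressure gradient: |∂P/∂n| = 700 Pa / 498000 m = 1.41×10⁻³ Pa/m
Geostrophic speed: V_g = |∂P/∂n|/(fρ) = 1.41×10⁻³/(7.51×10⁻⁵ × 1.22) = 15.3 m/s
Around a high, pressure-gradient force acts outward with centrifugal, so Coriolis balances both:
fV = (1/ρ)|∂P/∂n| + V²/R  →  V² − fR·V + fR·V_g = 0
With fR = 7.51×10⁻⁵ × 1591×10³ m = 119 m/s:
V = [fR − √((fR)² − 4 fR V_g)]/2 = [119 − √(119² − 4×119×15.3)]/2 = 18.1 m/s
Supergeostrophic (V > V_g = 15.3 m/s), as expected around a high.
Converting: 18.1 m/s × 1.944 = 35.1 knots

35.1 knots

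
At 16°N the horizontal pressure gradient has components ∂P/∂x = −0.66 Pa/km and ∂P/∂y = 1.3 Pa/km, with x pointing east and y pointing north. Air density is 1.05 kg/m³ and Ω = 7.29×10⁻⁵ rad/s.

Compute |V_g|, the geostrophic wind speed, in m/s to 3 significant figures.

34.6 m/s

Coriolis parameter at 16°N:
f = 2Ω sin φ = 2 × 7.29×10⁻⁵ × sin 16° = 4.02×10⁻⁵ s⁻¹
Component geostrophic relations (x east, y north):
u_g = −(1/(fρ)) ∂P/∂y,  v_g = (1/(fρ)) ∂P/∂x
u_g = −(1.3×10⁻³)/(4.02×10⁻⁵ × 1.05) = −30.8 m/s;  v_g = (−0.66×10⁻³)/(4.02×10⁻⁵ × 1.05) = −15.6 m/s
|V_g| = √(u_g² + v_g²) = 34.6 m/s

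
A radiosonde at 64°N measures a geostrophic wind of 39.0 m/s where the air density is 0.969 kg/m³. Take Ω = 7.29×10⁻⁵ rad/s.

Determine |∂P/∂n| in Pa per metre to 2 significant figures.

Coriolis parameter at 64°N:
f = 2Ω sin φ = 2 × 7.29×10⁻⁵ × sin 64° = 1.31×10⁻⁴ s⁻¹
Geostrophic balance rearranged: |∂P/∂n| = f ρ V_g
|∂P/∂n| = 1.31×10⁻⁴ × 0.969 × 39.0 = 4.95×10⁻³ Pa/m

5.0×10⁻³ Pa/m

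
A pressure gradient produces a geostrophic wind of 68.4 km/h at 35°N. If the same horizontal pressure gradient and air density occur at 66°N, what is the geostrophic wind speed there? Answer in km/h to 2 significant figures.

43 km/h

With the same pressure gradient and density, V_g ∝ 1/f ∝ 1/sin φ.
V₂ = V₁ · sin φ₁ / sin φ₂ = 68.4 × sin 35° / sin 66°
V₂ = 68.4 × 0.5736/0.9135 = 43 km/h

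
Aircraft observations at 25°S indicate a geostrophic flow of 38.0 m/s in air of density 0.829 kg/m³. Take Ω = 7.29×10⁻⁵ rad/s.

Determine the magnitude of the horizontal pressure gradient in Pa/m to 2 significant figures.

Coriolis parameter at 25°S:
f = 2Ω sin φ = 2 × 7.29×10⁻⁵ × sin 25° = 6.16×10⁻⁵ s⁻¹
Geostrophic balance rearranged: |∂P/∂n| = f ρ V_g
|∂P/∂n| = 6.16×10⁻⁵ × 0.829 × 38.0 = 1.94×10⁻³ Pa/m

1.9×10⁻³ Pa/m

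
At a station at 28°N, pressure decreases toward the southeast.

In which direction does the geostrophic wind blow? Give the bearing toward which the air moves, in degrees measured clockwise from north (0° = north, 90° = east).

The pressure-gradient force points toward the southeast (bearing 135°).
Geostrophic balance: in the Northern Hemisphere the Coriolis force deflects motion to the right, so the geostrophic wind blows 90° to the right of the pressure-gradient force (low pressure on the left).
Rotating 135° by 90° clockwise gives 225° — the wind blows toward the southwest.

225°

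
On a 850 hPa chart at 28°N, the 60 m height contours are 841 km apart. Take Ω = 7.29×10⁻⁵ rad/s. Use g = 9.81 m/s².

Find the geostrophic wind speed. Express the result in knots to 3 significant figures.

Coriolis parameter at 28°N:
f = 2Ω sin φ = 2 × 7.29×10⁻⁵ × sin 28° = 6.84×10⁻⁵ s⁻¹
Height gradient: |∂Z/∂n| = 60 m / 841000 m = 7.13×10⁻⁵
On a pressure surface, geostrophic balance gives V_g = (g/f)|∂Z/∂n|:
V_g = 9.81 × 7.13×10⁻⁵ / 6.84×10⁻⁵ = 10.2 m/s
Converting: 10.2 m/s × 1.944 = 19.9 knots

19.9 knots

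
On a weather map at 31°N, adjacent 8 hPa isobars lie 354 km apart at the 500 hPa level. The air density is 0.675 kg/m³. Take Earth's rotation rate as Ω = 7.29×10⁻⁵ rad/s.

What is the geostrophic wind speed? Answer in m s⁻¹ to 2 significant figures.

Coriolis parameter at 31°N:
f = 2Ω sin φ = 2 × 7.29×10⁻⁵ × sin 31° = 7.51×10⁻⁵ s⁻¹
Pressure gradient: |∂P/∂n| = 800 Pa / 354000 m = 2.26×10⁻³ Pa/m
Geostrophic balance (pressure-gradient force = Coriolis force):
V_g = (1/(fρ)) |∂P/∂n| = 2.26×10⁻³ / (7.51×10⁻⁵ × 0.675) = 44.6 m/s

45 m s⁻¹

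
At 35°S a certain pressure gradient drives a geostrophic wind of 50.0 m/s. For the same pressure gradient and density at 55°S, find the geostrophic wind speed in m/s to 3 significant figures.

35.0 m/s

With the same pressure gradient and density, V_g ∝ 1/f ∝ 1/sin φ.
V₂ = V₁ · sin φ₁ / sin φ₂ = 50.0 × sin 35° / sin 55°
V₂ = 50.0 × 0.5736/0.8192 = 35.0 m/s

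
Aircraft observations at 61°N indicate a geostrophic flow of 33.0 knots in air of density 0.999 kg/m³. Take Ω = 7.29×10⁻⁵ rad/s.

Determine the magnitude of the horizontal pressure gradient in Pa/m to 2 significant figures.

Coriolis parameter at 61°N:
f = 2Ω sin φ = 2 × 7.29×10⁻⁵ × sin 61° = 1.28×10⁻⁴ s⁻¹
Wind speed in SI: 33.0 knots = 17.0 m/s
Geostrophic balance rearranged: |∂P/∂n| = f ρ V_g
|∂P/∂n| = 1.28×10⁻⁴ × 0.999 × 17.0 = 2.16×10⁻³ Pa/m

2.2×10⁻³ Pa/m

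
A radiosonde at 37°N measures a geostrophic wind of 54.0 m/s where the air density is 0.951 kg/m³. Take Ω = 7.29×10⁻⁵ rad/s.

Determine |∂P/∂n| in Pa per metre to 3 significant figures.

Coriolis parameter at 37°N:
f = 2Ω sin φ = 2 × 7.29×10⁻⁵ × sin 37° = 8.77×10⁻⁵ s⁻¹
Geostrophic balance rearranged: |∂P/∂n| = f ρ V_g
|∂P/∂n| = 8.77×10⁻⁵ × 0.951 × 54.0 = 4.51×10⁻³ Pa/m

4.51×10⁻³ Pa/m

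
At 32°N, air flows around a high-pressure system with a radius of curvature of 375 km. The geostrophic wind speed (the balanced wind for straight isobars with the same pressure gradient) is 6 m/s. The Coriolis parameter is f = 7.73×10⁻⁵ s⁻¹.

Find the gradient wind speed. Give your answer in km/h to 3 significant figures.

30.5 km/h

Around a high, pressure-gradient force acts outward with centrifugal, so Coriolis balances both:
fV = (1/ρ)|∂P/∂n| + V²/R  →  V² − fR·V + fR·V_g = 0
With fR = 7.73×10⁻⁵ × 375×10³ m = 29.0 m/s:
V = [fR − √((fR)² − 4 fR V_g)]/2 = [29.0 − √(29.0² − 4×29.0×6)]/2 = 8.48 m/s
Supergeostrophic (V > V_g = 6 m/s), as expected around a high.
Converting: 8.48 m/s × 3.6 = 30.5 km/h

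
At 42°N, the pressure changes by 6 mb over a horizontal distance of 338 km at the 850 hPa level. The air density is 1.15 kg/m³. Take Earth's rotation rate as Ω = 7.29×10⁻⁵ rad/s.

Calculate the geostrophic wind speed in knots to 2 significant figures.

31 knots

Coriolis parameter at 42°N:
f = 2Ω sin φ = 2 × 7.29×10⁻⁵ × sin 42° = 9.76×10⁻⁵ s⁻¹
Pressure gradient: |∂P/∂n| = 600 Pa / 338000 m = 1.78×10⁻³ Pa/m
Geostrophic balance (pressure-gradient force = Coriolis force):
V_g = (1/(fρ)) |∂P/∂n| = 1.78×10⁻³ / (9.76×10⁻⁵ × 1.15) = 15.8 m/s
Converting: 15.8 m/s × 1.944 = 31 knots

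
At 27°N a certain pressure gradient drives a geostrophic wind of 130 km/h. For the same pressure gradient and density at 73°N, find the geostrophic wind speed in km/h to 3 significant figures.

With the same pressure gradient and density, V_g ∝ 1/f ∝ 1/sin φ.
V₂ = V₁ · sin φ₁ / sin φ₂ = 130 × sin 27° / sin 73°
V₂ = 130 × 0.4540/0.9563 = 61.7 km/h

61.7 km/h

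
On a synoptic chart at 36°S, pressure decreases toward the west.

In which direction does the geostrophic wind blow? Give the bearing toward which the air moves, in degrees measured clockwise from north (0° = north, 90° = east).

180°

The pressure-gradient force points toward the west (bearing 270°).
Geostrophic balance: in the Southern Hemisphere the Coriolis force deflects motion to the left, so the geostrophic wind blows 90° to the left of the pressure-gradient force (low pressure on the right).
Rotating 270° by 90° counterclockwise gives 180° — the wind blows toward the south.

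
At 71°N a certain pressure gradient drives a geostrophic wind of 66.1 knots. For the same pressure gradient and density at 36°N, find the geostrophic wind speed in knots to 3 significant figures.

106 knots

With the same pressure gradient and density, V_g ∝ 1/f ∝ 1/sin φ.
V₂ = V₁ · sin φ₁ / sin φ₂ = 66.1 × sin 71° / sin 36°
V₂ = 66.1 × 0.9455/0.5878 = 106 knots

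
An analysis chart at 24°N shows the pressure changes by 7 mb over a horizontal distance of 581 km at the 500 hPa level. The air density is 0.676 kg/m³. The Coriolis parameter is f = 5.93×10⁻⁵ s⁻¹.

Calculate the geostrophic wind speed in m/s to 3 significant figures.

Pressure gradient: |∂P/∂n| = 700 Pa / 581000 m = 1.20×10⁻³ Pa/m
Geostrophic balance (pressure-gradient force = Coriolis force):
V_g = (1/(fρ)) |∂P/∂n| = 1.20×10⁻³ / (5.93×10⁻⁵ × 0.676) = 30.1 m/s

30.1 m/s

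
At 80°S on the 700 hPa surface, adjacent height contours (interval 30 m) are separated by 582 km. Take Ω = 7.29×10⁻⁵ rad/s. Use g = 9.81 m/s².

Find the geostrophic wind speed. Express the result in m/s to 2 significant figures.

Coriolis parameter at 80°S:
f = 2Ω sin φ = 2 × 7.29×10⁻⁵ × sin 80° = 1.44×10⁻⁴ s⁻¹
Height gradient: |∂Z/∂n| = 30 m / 582000 m = 5.15×10⁻⁵
On a pressure surface, geostrophic balance gives V_g = (g/f)|∂Z/∂n|:
V_g = 9.81 × 5.15×10⁻⁵ / 1.44×10⁻⁴ = 3.52 m/s

3.5 m/s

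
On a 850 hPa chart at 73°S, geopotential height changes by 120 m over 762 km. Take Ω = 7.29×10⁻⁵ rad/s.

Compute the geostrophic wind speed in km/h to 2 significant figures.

Coriolis parameter at 73°S:
f = 2Ω sin φ = 2 × 7.29×10⁻⁵ × sin 73° = 1.39×10⁻⁴ s⁻¹
Height gradient: |∂Z/∂n| = 120 m / 762000 m = 1.57×10⁻⁴
On a pressure surface, geostrophic balance gives V_g = (g/f)|∂Z/∂n|:
V_g = 9.81 × 1.57×10⁻⁴ / 1.39×10⁻⁴ = 11.1 m/s
Converting: 11.1 m/s × 3.6 = 40 km/h

40 km/h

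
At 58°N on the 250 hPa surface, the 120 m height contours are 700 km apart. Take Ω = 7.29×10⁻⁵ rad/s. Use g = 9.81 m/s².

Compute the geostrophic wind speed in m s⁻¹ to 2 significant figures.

14 m s⁻¹

Coriolis parameter at 58°N:
f = 2Ω sin φ = 2 × 7.29×10⁻⁵ × sin 58° = 1.24×10⁻⁴ s⁻¹
Height gradient: |∂Z/∂n| = 120 m / 700000 m = 1.71×10⁻⁴
On a pressure surface, geostrophic balance gives V_g = (g/f)|∂Z/∂n|:
V_g = 9.81 × 1.71×10⁻⁴ / 1.24×10⁻⁴ = 13.6 m/s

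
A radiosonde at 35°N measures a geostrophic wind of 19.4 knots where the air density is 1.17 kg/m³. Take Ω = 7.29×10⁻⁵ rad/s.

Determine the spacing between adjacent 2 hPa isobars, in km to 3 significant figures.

Coriolis parameter at 35°N:
f = 2Ω sin φ = 2 × 7.29×10⁻⁵ × sin 35° = 8.36×10⁻⁵ s⁻¹
Wind speed in SI: 19.4 knots = 9.98 m/s
Geostrophic balance rearranged: |∂P/∂n| = f ρ V_g
|∂P/∂n| = 8.36×10⁻⁵ × 1.17 × 9.98 = 9.77×10⁻⁴ Pa/m
Isobar spacing: Δn = ΔP/|∂P/∂n| = 200 Pa / 9.77×10⁻⁴ Pa/m = 204812 m ≈ 205 km

205 km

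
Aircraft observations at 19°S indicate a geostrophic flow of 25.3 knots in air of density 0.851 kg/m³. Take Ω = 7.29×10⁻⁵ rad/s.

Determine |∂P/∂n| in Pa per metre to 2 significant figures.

Coriolis parameter at 19°S:
f = 2Ω sin φ = 2 × 7.29×10⁻⁵ × sin 19° = 4.75×10⁻⁵ s⁻¹
Wind speed in SI: 25.3 knots = 13.0 m/s
Geostrophic balance rearranged: |∂P/∂n| = f ρ V_g
|∂P/∂n| = 4.75×10⁻⁵ × 0.851 × 13.0 = 5.26×10⁻⁴ Pa/m

5.3×10⁻⁴ Pa/m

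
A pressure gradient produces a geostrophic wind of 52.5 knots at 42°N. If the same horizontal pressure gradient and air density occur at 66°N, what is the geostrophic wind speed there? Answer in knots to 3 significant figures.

38.5 knots

With the same pressure gradient and density, V_g ∝ 1/f ∝ 1/sin φ.
V₂ = V₁ · sin φ₁ / sin φ₂ = 52.5 × sin 42° / sin 66°
V₂ = 52.5 × 0.6691/0.9135 = 38.5 knots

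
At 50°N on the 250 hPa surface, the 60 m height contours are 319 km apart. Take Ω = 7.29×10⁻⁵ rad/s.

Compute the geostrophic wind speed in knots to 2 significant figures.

32 knots

Coriolis parameter at 50°N:
f = 2Ω sin φ = 2 × 7.29×10⁻⁵ × sin 50° = 1.12×10⁻⁴ s⁻¹
Height gradient: |∂Z/∂n| = 60 m / 319000 m = 1.88×10⁻⁴
On a pressure surface, geostrophic balance gives V_g = (g/f)|∂Z/∂n|:
V_g = 9.81 × 1.88×10⁻⁴ / 1.12×10⁻⁴ = 16.5 m/s
Converting: 16.5 m/s × 1.944 = 32 knots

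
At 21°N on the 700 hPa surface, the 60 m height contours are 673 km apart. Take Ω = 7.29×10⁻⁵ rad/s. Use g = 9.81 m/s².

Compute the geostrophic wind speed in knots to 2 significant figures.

Coriolis parameter at 21°N:
f = 2Ω sin φ = 2 × 7.29×10⁻⁵ × sin 21° = 5.23×10⁻⁵ s⁻¹
Height gradient: |∂Z/∂n| = 60 m / 673000 m = 8.92×10⁻⁵
On a pressure surface, geostrophic balance gives V_g = (g/f)|∂Z/∂n|:
V_g = 9.81 × 8.92×10⁻⁵ / 5.23×10⁻⁵ = 16.7 m/s
Converting: 16.7 m/s × 1.944 = 33 knots

33 knots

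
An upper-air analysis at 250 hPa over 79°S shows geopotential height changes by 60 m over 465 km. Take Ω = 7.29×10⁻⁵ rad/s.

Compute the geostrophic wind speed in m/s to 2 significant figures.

8.8 m/s

Coriolis parameter at 79°S:
f = 2Ω sin φ = 2 × 7.29×10⁻⁵ × sin 79° = 1.43×10⁻⁴ s⁻¹
Height gradient: |∂Z/∂n| = 60 m / 465000 m = 1.29×10⁻⁴
On a pressure surface, geostrophic balance gives V_g = (g/f)|∂Z/∂n|:
V_g = 9.81 × 1.29×10⁻⁴ / 1.43×10⁻⁴ = 8.84 m/s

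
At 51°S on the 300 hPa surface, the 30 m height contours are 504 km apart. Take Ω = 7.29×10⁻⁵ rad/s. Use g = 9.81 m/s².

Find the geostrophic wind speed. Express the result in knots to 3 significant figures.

10.0 knots

Coriolis parameter at 51°S:
f = 2Ω sin φ = 2 × 7.29×10⁻⁵ × sin 51° = 1.13×10⁻⁴ s⁻¹
Height gradient: |∂Z/∂n| = 30 m / 504000 m = 5.95×10⁻⁵
On a pressure surface, geostrophic balance gives V_g = (g/f)|∂Z/∂n|:
V_g = 9.81 × 5.95×10⁻⁵ / 1.13×10⁻⁴ = 5.15 m/s
Converting: 5.15 m/s × 1.944 = 10.0 knots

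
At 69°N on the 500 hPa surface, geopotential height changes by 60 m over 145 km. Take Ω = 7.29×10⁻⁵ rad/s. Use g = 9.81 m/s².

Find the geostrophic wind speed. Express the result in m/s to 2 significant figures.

Coriolis parameter at 69°N:
f = 2Ω sin φ = 2 × 7.29×10⁻⁵ × sin 69° = 1.36×10⁻⁴ s⁻¹
Height gradient: |∂Z/∂n| = 60 m / 145000 m = 4.14×10⁻⁴
On a pressure surface, geostrophic balance gives V_g = (g/f)|∂Z/∂n|:
V_g = 9.81 × 4.14×10⁻⁴ / 1.36×10⁻⁴ = 29.8 m/s

30 m/s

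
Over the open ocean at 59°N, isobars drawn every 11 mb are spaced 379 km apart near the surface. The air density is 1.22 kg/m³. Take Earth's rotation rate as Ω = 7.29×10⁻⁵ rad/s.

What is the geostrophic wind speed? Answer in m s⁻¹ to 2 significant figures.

19 m s⁻¹

Coriolis parameter at 59°N:
f = 2Ω sin φ = 2 × 7.29×10⁻⁵ × sin 59° = 1.25×10⁻⁴ s⁻¹
Pressure gradient: |∂P/∂n| = 1100 Pa / 379000 m = 2.90×10⁻³ Pa/m
Geostrophic balance (pressure-gradient force = Coriolis force):
V_g = (1/(fρ)) |∂P/∂n| = 2.90×10⁻³ / (1.25×10⁻⁴ × 1.22) = 19.0 m/s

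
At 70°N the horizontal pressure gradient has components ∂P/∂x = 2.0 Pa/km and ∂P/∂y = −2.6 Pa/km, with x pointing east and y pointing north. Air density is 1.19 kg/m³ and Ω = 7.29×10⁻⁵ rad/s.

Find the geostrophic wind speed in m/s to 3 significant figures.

Coriolis parameter at 70°N:
f = 2Ω sin φ = 2 × 7.29×10⁻⁵ × sin 70° = 1.37×10⁻⁴ s⁻¹
Component geostrophic relations (x east, y north):
u_g = −(1/(fρ)) ∂P/∂y,  v_g = (1/(fρ)) ∂P/∂x
u_g = −(−2.6×10⁻³)/(1.37×10⁻⁴ × 1.19) = 15.9 m/s;  v_g = (2.0×10⁻³)/(1.37×10⁻⁴ × 1.19) = 12.3 m/s
|V_g| = √(u_g² + v_g²) = 20.1 m/s

20.1 m/s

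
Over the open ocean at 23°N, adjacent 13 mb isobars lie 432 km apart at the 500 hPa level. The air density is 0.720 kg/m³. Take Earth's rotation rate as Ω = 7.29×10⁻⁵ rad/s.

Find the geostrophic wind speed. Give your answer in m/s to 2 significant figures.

73 m/s

Coriolis parameter at 23°N:
f = 2Ω sin φ = 2 × 7.29×10⁻⁵ × sin 23° = 5.70×10⁻⁵ s⁻¹
Pressure gradient: |∂P/∂n| = 1300 Pa / 432000 m = 3.01×10⁻³ Pa/m
Geostrophic balance (pressure-gradient force = Coriolis force):
V_g = (1/(fρ)) |∂P/∂n| = 3.01×10⁻³ / (5.70×10⁻⁵ × 0.720) = 73.4 m/s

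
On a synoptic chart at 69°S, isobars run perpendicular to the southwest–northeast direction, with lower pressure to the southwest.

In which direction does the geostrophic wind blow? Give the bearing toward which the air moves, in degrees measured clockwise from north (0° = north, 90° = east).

The pressure-gradient force points toward the southwest (bearing 225°).
Geostrophic balance: in the Southern Hemisphere the Coriolis force deflects motion to the left, so the geostrophic wind blows 90° to the left of the pressure-gradient force (low pressure on the right).
Rotating 225° by 90° counterclockwise gives 135° — the wind blows toward the southeast.

135°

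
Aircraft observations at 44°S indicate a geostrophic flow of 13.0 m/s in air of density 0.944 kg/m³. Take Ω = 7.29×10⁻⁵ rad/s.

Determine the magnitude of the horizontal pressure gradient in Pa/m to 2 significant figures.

1.2×10⁻³ Pa/m

Coriolis parameter at 44°S:
f = 2Ω sin φ = 2 × 7.29×10⁻⁵ × sin 44° = 1.01×10⁻⁴ s⁻¹
Geostrophic balance rearranged: |∂P/∂n| = f ρ V_g
|∂P/∂n| = 1.01×10⁻⁴ × 0.944 × 13.0 = 1.24×10⁻³ Pa/m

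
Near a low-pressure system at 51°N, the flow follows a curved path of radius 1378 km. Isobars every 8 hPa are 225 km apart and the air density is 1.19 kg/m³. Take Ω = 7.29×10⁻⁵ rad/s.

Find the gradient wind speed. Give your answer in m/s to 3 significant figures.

23.0 m/s

Coriolis parameter at 51°N:
f = 2Ω sin φ = 2 × 7.29×10⁻⁵ × sin 51° = 1.13×10⁻⁴ s⁻¹
Pressure gradient: |∂P/∂n| = 800 Pa / 225000 m = 3.56×10⁻³ Pa/m
Geostrophic speed: V_g = |∂P/∂n|/(fρ) = 3.56×10⁻³/(1.13×10⁻⁴ × 1.19) = 26.4 m/s
Around a low, centrifugal force acts outward with Coriolis, so pressure-gradient force balances both:
(1/ρ)|∂P/∂n| = fV + V²/R  →  V² + fR·V − fR·V_g = 0
With fR = 1.13×10⁻⁴ × 1378×10³ m = 156 m/s:
V = [−fR + √((fR)² + 4 fR V_g)]/2 = [−156 + √(156² + 4×156×26.4)]/2 = 23 m/s
Subgeostrophic (V < V_g = 26.4 m/s), as expected around a low.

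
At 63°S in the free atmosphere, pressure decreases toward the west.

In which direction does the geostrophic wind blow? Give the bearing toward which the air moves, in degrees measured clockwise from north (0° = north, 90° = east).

180°

The pressure-gradient force points toward the west (bearing 270°).
Geostrophic balance: in the Southern Hemisphere the Coriolis force deflects motion to the left, so the geostrophic wind blows 90° to the left of the pressure-gradient force (low pressure on the right).
Rotating 270° by 90° counterclockwise gives 180° — the wind blows toward the south.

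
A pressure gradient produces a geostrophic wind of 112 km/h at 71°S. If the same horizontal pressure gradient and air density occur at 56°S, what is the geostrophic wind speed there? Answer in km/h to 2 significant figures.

With the same pressure gradient and density, V_g ∝ 1/f ∝ 1/sin φ.
V₂ = V₁ · sin φ₁ / sin φ₂ = 112 × sin 71° / sin 56°
V₂ = 112 × 0.9455/0.8290 = 130 km/h

130 km/h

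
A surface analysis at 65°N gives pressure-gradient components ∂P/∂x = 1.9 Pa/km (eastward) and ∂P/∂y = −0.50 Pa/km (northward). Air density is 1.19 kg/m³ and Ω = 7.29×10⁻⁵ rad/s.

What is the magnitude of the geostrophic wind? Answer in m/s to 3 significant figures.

12.5 m/s

Coriolis parameter at 65°N:
f = 2Ω sin φ = 2 × 7.29×10⁻⁵ × sin 65° = 1.32×10⁻⁴ s⁻¹
Component geostrophic relations (x east, y north):
u_g = −(1/(fρ)) ∂P/∂y,  v_g = (1/(fρ)) ∂P/∂x
u_g = −(−0.50×10⁻³)/(1.32×10⁻⁴ × 1.19) = 3.18 m/s;  v_g = (1.9×10⁻³)/(1.32×10⁻⁴ × 1.19) = 12.1 m/s
|V_g| = √(u_g² + v_g²) = 12.5 m/s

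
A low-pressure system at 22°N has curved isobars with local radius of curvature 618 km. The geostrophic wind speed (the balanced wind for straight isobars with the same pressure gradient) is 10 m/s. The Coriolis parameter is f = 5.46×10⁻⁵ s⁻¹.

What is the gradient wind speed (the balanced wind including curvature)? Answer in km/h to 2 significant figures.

29 km/h

Around a low, centrifugal force acts outward with Coriolis, so pressure-gradient force balances both:
(1/ρ)|∂P/∂n| = fV + V²/R  →  V² + fR·V − fR·V_g = 0
With fR = 5.46×10⁻⁵ × 618×10³ m = 33.7 m/s:
V = [−fR + √((fR)² + 4 fR V_g)]/2 = [−33.7 + √(33.7² + 4×33.7×10)]/2 = 8.07 m/s
Subgeostrophic (V < V_g = 10 m/s), as expected around a low.
Converting: 8.07 m/s × 3.6 = 29 km/h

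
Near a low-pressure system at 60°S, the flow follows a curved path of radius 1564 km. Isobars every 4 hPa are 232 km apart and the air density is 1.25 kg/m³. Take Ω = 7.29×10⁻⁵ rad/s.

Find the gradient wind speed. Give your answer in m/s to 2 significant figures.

10 m/s

Coriolis parameter at 60°S:
f = 2Ω sin φ = 2 × 7.29×10⁻⁵ × sin 60° = 1.26×10⁻⁴ s⁻¹
Pressure gradient: |∂P/∂n| = 400 Pa / 232000 m = 1.72×10⁻³ Pa/m
Geostrophic speed: V_g = |∂P/∂n|/(fρ) = 1.72×10⁻³/(1.26×10⁻⁴ × 1.25) = 10.9 m/s
Around a low, centrifugal force acts outward with Coriolis, so pressure-gradient force balances both:
(1/ρ)|∂P/∂n| = fV + V²/R  →  V² + fR·V − fR·V_g = 0
With fR = 1.26×10⁻⁴ × 1564×10³ m = 197 m/s:
V = [−fR + √((fR)² + 4 fR V_g)]/2 = [−197 + √(197² + 4×197×10.9)]/2 = 10.4 m/s
Subgeostrophic (V < V_g = 10.9 m/s), as expected around a low.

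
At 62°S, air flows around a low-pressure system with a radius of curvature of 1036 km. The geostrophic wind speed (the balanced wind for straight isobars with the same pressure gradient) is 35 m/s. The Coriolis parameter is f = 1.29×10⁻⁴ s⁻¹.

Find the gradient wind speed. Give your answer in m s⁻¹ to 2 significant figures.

Around a low, centrifugal force acts outward with Coriolis, so pressure-gradient force balances both:
(1/ρ)|∂P/∂n| = fV + V²/R  →  V² + fR·V − fR·V_g = 0
With fR = 1.29×10⁻⁴ × 1036×10³ m = 134 m/s:
V = [−fR + √((fR)² + 4 fR V_g)]/2 = [−134 + √(134² + 4×134×35)]/2 = 28.8 m/s
Subgeostrophic (V < V_g = 35 m/s), as expected around a low.

29 m s⁻¹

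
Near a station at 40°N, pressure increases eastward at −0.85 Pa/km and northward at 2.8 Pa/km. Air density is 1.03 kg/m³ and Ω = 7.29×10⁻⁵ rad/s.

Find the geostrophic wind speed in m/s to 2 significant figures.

Coriolis parameter at 40°N:
f = 2Ω sin φ = 2 × 7.29×10⁻⁵ × sin 40° = 9.37×10⁻⁵ s⁻¹
Component geostrophic relations (x east, y north):
u_g = −(1/(fρ)) ∂P/∂y,  v_g = (1/(fρ)) ∂P/∂x
u_g = −(2.8×10⁻³)/(9.37×10⁻⁵ × 1.03) = −29.0 m/s;  v_g = (−0.85×10⁻³)/(9.37×10⁻⁵ × 1.03) = −8.81 m/s
|V_g| = √(u_g² + v_g²) = 30.3 m/s

30 m/s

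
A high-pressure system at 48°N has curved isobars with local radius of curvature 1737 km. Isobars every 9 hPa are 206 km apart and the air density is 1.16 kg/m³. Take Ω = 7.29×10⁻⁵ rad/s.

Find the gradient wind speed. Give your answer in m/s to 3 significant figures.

46.0 m/s

Coriolis parameter at 48°N:
f = 2Ω sin φ = 2 × 7.29×10⁻⁵ × sin 48° = 1.08×10⁻⁴ s⁻¹
Pressure gradient: |∂P/∂n| = 900 Pa / 206000 m = 4.37×10⁻³ Pa/m
Geostrophic speed: V_g = |∂P/∂n|/(fρ) = 4.37×10⁻³/(1.08×10⁻⁴ × 1.16) = 34.8 m/s
Around a high, pressure-gradient force acts outward with centrifugal, so Coriolis balances both:
fV = (1/ρ)|∂P/∂n| + V²/R  →  V² − fR·V + fR·V_g = 0
With fR = 1.08×10⁻⁴ × 1737×10³ m = 188 m/s:
V = [fR − √((fR)² − 4 fR V_g)]/2 = [188 − √(188² − 4×188×34.8)]/2 = 46 m/s
Supergeostrophic (V > V_g = 34.8 m/s), as expected around a high.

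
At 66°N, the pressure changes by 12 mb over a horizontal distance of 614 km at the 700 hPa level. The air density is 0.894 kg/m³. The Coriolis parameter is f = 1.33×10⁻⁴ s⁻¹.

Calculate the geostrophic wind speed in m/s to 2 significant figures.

Pressure gradient: |∂P/∂n| = 1200 Pa / 614000 m = 1.95×10⁻³ Pa/m
Geostrophic balance (pressure-gradient force = Coriolis force):
V_g = (1/(fρ)) |∂P/∂n| = 1.95×10⁻³ / (1.33×10⁻⁴ × 0.894) = 16.4 m/s

16 m/s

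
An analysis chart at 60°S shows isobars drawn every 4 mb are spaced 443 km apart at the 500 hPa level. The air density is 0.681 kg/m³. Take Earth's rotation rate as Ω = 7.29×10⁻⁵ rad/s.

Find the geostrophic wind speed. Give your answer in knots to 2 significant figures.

20 knots

Coriolis parameter at 60°S:
f = 2Ω sin φ = 2 × 7.29×10⁻⁵ × sin 60° = 1.26×10⁻⁴ s⁻¹
Pressure gradient: |∂P/∂n| = 400 Pa / 443000 m = 9.03×10⁻⁴ Pa/m
Geostrophic balance (pressure-gradient force = Coriolis force):
V_g = (1/(fρ)) |∂P/∂n| = 9.03×10⁻⁴ / (1.26×10⁻⁴ × 0.681) = 10.5 m/s
Converting: 10.5 m/s × 1.944 = 20 knots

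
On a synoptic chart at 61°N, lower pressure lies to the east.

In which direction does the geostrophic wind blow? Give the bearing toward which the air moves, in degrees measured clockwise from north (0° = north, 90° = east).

180°

The pressure-gradient force points toward the east (bearing 090°).
Geostrophic balance: in the Northern Hemisphere the Coriolis force deflects motion to the right, so the geostrophic wind blows 90° to the right of the pressure-gradient force (low pressure on the left).
Rotating 090° by 90° clockwise gives 180° — the wind blows toward the south.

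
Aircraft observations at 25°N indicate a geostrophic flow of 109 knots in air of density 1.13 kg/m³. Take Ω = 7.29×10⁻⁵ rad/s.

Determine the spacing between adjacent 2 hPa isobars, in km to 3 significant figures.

51.2 km

Coriolis parameter at 25°N:
f = 2Ω sin φ = 2 × 7.29×10⁻⁵ × sin 25° = 6.16×10⁻⁵ s⁻¹
Wind speed in SI: 109 knots = 56.1 m/s
Geostrophic balance rearranged: |∂P/∂n| = f ρ V_g
|∂P/∂n| = 6.16×10⁻⁵ × 1.13 × 56.1 = 3.90×10⁻³ Pa/m
Isobar spacing: Δn = ΔP/|∂P/∂n| = 200 Pa / 3.90×10⁻³ Pa/m = 51225 m ≈ 51.2 km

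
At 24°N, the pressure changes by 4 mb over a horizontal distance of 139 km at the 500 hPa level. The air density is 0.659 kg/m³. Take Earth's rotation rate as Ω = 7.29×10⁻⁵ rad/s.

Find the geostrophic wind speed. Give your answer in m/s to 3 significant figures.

73.6 m/s

Coriolis parameter at 24°N:
f = 2Ω sin φ = 2 × 7.29×10⁻⁵ × sin 24° = 5.93×10⁻⁵ s⁻¹
Pressure gradient: |∂P/∂n| = 400 Pa / 139000 m = 2.88×10⁻³ Pa/m
Geostrophic balance (pressure-gradient force = Coriolis force):
V_g = (1/(fρ)) |∂P/∂n| = 2.88×10⁻³ / (5.93×10⁻⁵ × 0.659) = 73.6 m/s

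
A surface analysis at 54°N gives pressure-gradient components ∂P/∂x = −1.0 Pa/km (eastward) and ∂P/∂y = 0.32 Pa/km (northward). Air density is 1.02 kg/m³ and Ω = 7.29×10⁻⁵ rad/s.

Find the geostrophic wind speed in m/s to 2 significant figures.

Coriolis parameter at 54°N:
f = 2Ω sin φ = 2 × 7.29×10⁻⁵ × sin 54° = 1.18×10⁻⁴ s⁻¹
Component geostrophic relations (x east, y north):
u_g = −(1/(fρ)) ∂P/∂y,  v_g = (1/(fρ)) ∂P/∂x
u_g = −(0.32×10⁻³)/(1.18×10⁻⁴ × 1.02) = −2.66 m/s;  v_g = (−1.0×10⁻³)/(1.18×10⁻⁴ × 1.02) = −8.31 m/s
|V_g| = √(u_g² + v_g²) = 8.73 m/s

8.7 m/s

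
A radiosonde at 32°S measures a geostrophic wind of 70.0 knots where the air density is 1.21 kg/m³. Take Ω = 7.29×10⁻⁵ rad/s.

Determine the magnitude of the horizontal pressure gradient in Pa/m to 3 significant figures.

3.37×10⁻³ Pa/m

Coriolis parameter at 32°S:
f = 2Ω sin φ = 2 × 7.29×10⁻⁵ × sin 32° = 7.73×10⁻⁵ s⁻¹
Wind speed in SI: 70.0 knots = 36.0 m/s
Geostrophic balance rearranged: |∂P/∂n| = f ρ V_g
|∂P/∂n| = 7.73×10⁻⁵ × 1.21 × 36.0 = 3.37×10⁻³ Pa/m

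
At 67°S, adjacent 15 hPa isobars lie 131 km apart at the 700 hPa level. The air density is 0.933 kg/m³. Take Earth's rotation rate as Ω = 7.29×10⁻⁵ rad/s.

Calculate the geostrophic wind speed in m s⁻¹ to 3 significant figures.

Coriolis parameter at 67°S:
f = 2Ω sin φ = 2 × 7.29×10⁻⁵ × sin 67° = 1.34×10⁻⁴ s⁻¹
Pressure gradient: |∂P/∂n| = 1500 Pa / 131000 m = 1.15×10⁻² Pa/m
Geostrophic balance (pressure-gradient force = Coriolis force):
V_g = (1/(fρ)) |∂P/∂n| = 1.15×10⁻² / (1.34×10⁻⁴ × 0.933) = 91.4 m/s

91.4 m s⁻¹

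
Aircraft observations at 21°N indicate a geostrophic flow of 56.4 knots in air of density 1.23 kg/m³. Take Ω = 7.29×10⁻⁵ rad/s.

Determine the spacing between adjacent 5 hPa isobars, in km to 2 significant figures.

Coriolis parameter at 21°N:
f = 2Ω sin φ = 2 × 7.29×10⁻⁵ × sin 21° = 5.23×10⁻⁵ s⁻¹
Wind speed in SI: 56.4 knots = 29.0 m/s
Geostrophic balance rearranged: |∂P/∂n| = f ρ V_g
|∂P/∂n| = 5.23×10⁻⁵ × 1.23 × 29.0 = 1.86×10⁻³ Pa/m
Isobar spacing: Δn = ΔP/|∂P/∂n| = 500 Pa / 1.86×10⁻³ Pa/m = 268140 m ≈ 270 km

270 km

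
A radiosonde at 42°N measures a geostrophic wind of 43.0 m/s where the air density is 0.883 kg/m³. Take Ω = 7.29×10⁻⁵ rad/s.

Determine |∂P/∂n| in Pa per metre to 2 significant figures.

Coriolis parameter at 42°N:
f = 2Ω sin φ = 2 × 7.29×10⁻⁵ × sin 42° = 9.76×10⁻⁵ s⁻¹
Geostrophic balance rearranged: |∂P/∂n| = f ρ V_g
|∂P/∂n| = 9.76×10⁻⁵ × 0.883 × 43.0 = 3.70×10⁻³ Pa/m

3.7×10⁻³ Pa/m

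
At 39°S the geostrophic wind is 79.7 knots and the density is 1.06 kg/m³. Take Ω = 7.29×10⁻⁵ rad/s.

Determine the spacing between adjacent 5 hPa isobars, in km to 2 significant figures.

Coriolis parameter at 39°S:
f = 2Ω sin φ = 2 × 7.29×10⁻⁵ × sin 39° = 9.18×10⁻⁵ s⁻¹
Wind speed in SI: 79.7 knots = 41.0 m/s
Geostrophic balance rearranged: |∂P/∂n| = f ρ V_g
|∂P/∂n| = 9.18×10⁻⁵ × 1.06 × 41.0 = 3.99×10⁻³ Pa/m
Isobar spacing: Δn = ΔP/|∂P/∂n| = 500 Pa / 3.99×10⁻³ Pa/m = 125383 m ≈ 130 km

130 km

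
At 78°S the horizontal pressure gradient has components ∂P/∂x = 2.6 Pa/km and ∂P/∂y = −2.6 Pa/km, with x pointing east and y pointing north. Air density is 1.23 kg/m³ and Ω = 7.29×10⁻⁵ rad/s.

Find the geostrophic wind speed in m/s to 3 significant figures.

Coriolis parameter at 78°S:
f = 2Ω sin φ = 2 × 7.29×10⁻⁵ × sin 78° = 1.43×10⁻⁴ s⁻¹
In the Southern Hemisphere f is negative: f = −1.43×10⁻⁴ s⁻¹.
Component geostrophic relations (x east, y north):
u_g = −(1/(fρ)) ∂P/∂y,  v_g = (1/(fρ)) ∂P/∂x
u_g = −(−2.6×10⁻³)/(−1.43×10⁻⁴ × 1.23) = −14.8 m/s;  v_g = (2.6×10⁻³)/(−1.43×10⁻⁴ × 1.23) = −14.8 m/s
|V_g| = √(u_g² + v_g²) = 21.0 m/s

21.0 m/s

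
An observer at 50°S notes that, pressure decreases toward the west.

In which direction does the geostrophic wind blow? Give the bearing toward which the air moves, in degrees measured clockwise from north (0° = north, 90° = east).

180°

The pressure-gradient force points toward the west (bearing 270°).
Geostrophic balance: in the Southern Hemisphere the Coriolis force deflects motion to the left, so the geostrophic wind blows 90° to the left of the pressure-gradient force (low pressure on the right).
Rotating 270° by 90° counterclockwise gives 180° — the wind blows toward the south.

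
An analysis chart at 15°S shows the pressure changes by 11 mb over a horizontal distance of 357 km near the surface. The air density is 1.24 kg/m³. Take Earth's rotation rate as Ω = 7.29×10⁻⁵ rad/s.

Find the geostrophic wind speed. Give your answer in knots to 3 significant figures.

Coriolis parameter at 15°S:
f = 2Ω sin φ = 2 × 7.29×10⁻⁵ × sin 15° = 3.77×10⁻⁵ s⁻¹
Pressure gradient: |∂P/∂n| = 1100 Pa / 357000 m = 3.08×10⁻³ Pa/m
Geostrophic balance (pressure-gradient force = Coriolis force):
V_g = (1/(fρ)) |∂P/∂n| = 3.08×10⁻³ / (3.77×10⁻⁵ × 1.24) = 65.8 m/s
Converting: 65.8 m/s × 1.944 = 128 knots

128 knots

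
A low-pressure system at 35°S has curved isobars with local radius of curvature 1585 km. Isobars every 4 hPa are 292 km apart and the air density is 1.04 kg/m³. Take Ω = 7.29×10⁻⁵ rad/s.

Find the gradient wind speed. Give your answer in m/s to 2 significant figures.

Coriolis parameter at 35°S:
f = 2Ω sin φ = 2 × 7.29×10⁻⁵ × sin 35° = 8.36×10⁻⁵ s⁻¹
Pressure gradient: |∂P/∂n| = 400 Pa / 292000 m = 1.37×10⁻³ Pa/m
Geostrophic speed: V_g = |∂P/∂n|/(fρ) = 1.37×10⁻³/(8.36×10⁻⁵ × 1.04) = 15.8 m/s
Around a low, centrifugal force acts outward with Coriolis, so pressure-gradient force balances both:
(1/ρ)|∂P/∂n| = fV + V²/R  →  V² + fR·V − fR·V_g = 0
With fR = 8.36×10⁻⁵ × 1585×10³ m = 133 m/s:
V = [−fR + √((fR)² + 4 fR V_g)]/2 = [−133 + √(133² + 4×133×15.8)]/2 = 14.2 m/s
Subgeostrophic (V < V_g = 15.8 m/s), as expected around a low.

14 m/s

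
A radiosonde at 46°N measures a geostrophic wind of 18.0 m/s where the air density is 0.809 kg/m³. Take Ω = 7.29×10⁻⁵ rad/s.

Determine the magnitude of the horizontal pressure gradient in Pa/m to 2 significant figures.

1.5×10⁻³ Pa/m

Coriolis parameter at 46°N:
f = 2Ω sin φ = 2 × 7.29×10⁻⁵ × sin 46° = 1.05×10⁻⁴ s⁻¹
Geostrophic balance rearranged: |∂P/∂n| = f ρ V_g
|∂P/∂n| = 1.05×10⁻⁴ × 0.809 × 18.0 = 1.53×10⁻³ Pa/m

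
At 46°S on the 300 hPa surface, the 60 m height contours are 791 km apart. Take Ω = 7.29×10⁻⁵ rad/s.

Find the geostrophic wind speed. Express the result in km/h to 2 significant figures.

Coriolis parameter at 46°S:
f = 2Ω sin φ = 2 × 7.29×10⁻⁵ × sin 46° = 1.05×10⁻⁴ s⁻¹
Height gradient: |∂Z/∂n| = 60 m / 791000 m = 7.59×10⁻⁵
On a pressure surface, geostrophic balance gives V_g = (g/f)|∂Z/∂n|:
V_g = 9.81 × 7.59×10⁻⁵ / 1.05×10⁻⁴ = 7.09 m/s
Converting: 7.09 m/s × 3.6 = 26 km/h

26 km/h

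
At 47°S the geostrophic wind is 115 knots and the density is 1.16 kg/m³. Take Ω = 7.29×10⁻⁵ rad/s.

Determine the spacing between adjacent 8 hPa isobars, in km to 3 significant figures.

Coriolis parameter at 47°S:
f = 2Ω sin φ = 2 × 7.29×10⁻⁵ × sin 47° = 1.07×10⁻⁴ s⁻¹
Wind speed in SI: 115 knots = 59.2 m/s
Geostrophic balance rearranged: |∂P/∂n| = f ρ V_g
|∂P/∂n| = 1.07×10⁻⁴ × 1.16 × 59.2 = 7.32×10⁻³ Pa/m
Isobar spacing: Δn = ΔP/|∂P/∂n| = 800 Pa / 7.32×10⁻³ Pa/m = 109323 m ≈ 109 km

109 km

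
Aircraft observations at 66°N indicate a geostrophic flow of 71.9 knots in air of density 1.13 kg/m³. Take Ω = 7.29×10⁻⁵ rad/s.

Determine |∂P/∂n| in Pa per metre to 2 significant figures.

Coriolis parameter at 66°N:
f = 2Ω sin φ = 2 × 7.29×10⁻⁵ × sin 66° = 1.33×10⁻⁴ s⁻¹
Wind speed in SI: 71.9 knots = 37.0 m/s
Geostrophic balance rearranged: |∂P/∂n| = f ρ V_g
|∂P/∂n| = 1.33×10⁻⁴ × 1.13 × 37.0 = 5.57×10⁻³ Pa/m

5.6×10⁻³ Pa/m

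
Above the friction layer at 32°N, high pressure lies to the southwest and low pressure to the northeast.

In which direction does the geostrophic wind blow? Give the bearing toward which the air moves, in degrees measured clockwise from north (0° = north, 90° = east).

135°

The pressure-gradient force points toward the northeast (bearing 045°).
Geostrophic balance: in the Northern Hemisphere the Coriolis force deflects motion to the right, so the geostrophic wind blows 90° to the right of the pressure-gradient force (low pressure on the left).
Rotating 045° by 90° clockwise gives 135° — the wind blows toward the southeast.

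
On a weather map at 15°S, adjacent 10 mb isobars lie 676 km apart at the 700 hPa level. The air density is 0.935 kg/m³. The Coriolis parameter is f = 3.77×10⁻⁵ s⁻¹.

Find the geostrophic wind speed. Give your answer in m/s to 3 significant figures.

Pressure gradient: |∂P/∂n| = 1000 Pa / 676000 m = 1.48×10⁻³ Pa/m
Geostrophic balance (pressure-gradient force = Coriolis force):
V_g = (1/(fρ)) |∂P/∂n| = 1.48×10⁻³ / (3.77×10⁻⁵ × 0.935) = 42.0 m/s

42.0 m/s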